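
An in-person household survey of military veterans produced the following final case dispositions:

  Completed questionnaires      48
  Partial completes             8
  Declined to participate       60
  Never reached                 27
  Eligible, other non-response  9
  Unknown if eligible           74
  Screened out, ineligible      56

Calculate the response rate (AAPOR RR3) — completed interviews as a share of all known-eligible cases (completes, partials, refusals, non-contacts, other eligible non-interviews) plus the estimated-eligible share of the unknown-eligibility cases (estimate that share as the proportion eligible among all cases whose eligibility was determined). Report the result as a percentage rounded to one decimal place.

23.3%

Num: 48
Known eligible: 48 + 8 + 60 + 27 + 9 = 152
e = 152 / (152 + 56) = 152 / 208 = 0.7308
Estimated eligible among unknowns: 0.7308 × 74 = 54.08
Base: 152 + 54.08 = 206.08
RR3 = 48 / 206.08 = 0.2329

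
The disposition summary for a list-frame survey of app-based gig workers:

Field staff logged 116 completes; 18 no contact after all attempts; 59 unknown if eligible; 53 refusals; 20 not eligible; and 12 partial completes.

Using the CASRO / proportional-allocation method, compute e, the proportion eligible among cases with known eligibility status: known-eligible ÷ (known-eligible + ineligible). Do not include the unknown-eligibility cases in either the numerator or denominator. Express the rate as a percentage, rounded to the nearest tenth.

Known eligible → 116 + 12 + 53 + 18 = 199
e = 199 / (199 + 20) = 199 / 219 = 0.9087

90.9%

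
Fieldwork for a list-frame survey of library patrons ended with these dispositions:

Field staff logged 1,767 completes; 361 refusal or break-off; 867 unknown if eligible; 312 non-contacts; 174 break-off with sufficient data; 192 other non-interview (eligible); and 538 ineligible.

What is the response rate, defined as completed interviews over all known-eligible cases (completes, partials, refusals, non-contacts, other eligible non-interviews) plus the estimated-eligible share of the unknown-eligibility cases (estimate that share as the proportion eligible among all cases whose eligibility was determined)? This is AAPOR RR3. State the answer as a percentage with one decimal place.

Num: 1767
Determined eligible: 1767 + 174 + 361 + 312 + 192 = 2806
e = 2806 / (2806 + 538) = 2806 / 3344 = 0.8391
Estimated eligible among unknowns: 0.8391 × 867 = 727.50
Base: 2806 + 727.50 = 3533.50
RR3 = 1767 / 3533.50 = 0.5001

50.0%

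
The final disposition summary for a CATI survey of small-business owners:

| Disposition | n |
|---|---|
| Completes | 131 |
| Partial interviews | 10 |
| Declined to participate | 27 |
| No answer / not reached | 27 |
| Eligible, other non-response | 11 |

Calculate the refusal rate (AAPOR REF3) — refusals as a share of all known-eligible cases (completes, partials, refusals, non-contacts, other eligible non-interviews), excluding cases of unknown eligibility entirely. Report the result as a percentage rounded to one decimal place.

Num = 27
Denom = 131 + 10 + 27 + 27 + 11 = 206
REF3 = 27 / 206 = 0.1311

13.1%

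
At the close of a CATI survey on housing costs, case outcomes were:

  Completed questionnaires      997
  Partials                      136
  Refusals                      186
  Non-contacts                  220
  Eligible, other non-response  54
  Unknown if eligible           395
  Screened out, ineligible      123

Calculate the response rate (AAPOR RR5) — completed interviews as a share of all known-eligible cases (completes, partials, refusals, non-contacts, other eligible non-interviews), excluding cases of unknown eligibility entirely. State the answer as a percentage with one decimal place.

62.6%

Num: 997
Base: 997 + 136 + 186 + 220 + 54 = 1593
RR5 = 997 / 1593 = 0.6259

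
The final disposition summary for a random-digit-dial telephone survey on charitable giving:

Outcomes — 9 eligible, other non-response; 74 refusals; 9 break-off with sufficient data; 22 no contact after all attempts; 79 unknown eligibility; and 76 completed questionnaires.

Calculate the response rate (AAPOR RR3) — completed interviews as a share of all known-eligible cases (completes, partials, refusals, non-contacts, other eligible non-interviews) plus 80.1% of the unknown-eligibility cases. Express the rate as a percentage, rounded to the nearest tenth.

Top = 76
Known eligible = 76 + 9 + 74 + 22 + 9 = 190
e × U = 0.8010 × 79 = 63.28
Denominator = 190 + 63.28 = 253.28
RR3 = 76 / 253.28 = 0.3001

30.0%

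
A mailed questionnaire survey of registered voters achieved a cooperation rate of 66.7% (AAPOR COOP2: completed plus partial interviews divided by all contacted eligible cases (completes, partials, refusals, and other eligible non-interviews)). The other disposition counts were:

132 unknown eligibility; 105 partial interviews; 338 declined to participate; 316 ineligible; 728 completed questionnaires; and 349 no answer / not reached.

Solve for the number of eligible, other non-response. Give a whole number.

78

Numerator: 728 + 105 = 833
COOP2 = 833 / D = 0.667
D = 833 / 0.667 = 1248.9
Other denominator terms total 1171
eligible, other non-response = 1248.9 − 1171 ≈ 78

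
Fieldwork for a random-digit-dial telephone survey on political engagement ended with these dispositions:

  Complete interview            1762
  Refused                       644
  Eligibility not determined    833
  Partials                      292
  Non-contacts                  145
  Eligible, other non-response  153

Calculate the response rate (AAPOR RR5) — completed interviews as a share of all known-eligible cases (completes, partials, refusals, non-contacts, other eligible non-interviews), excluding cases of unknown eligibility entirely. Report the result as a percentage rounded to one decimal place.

58.8%

Numerator = 1762
Denom = 1762 + 292 + 644 + 145 + 153 = 2996
RR5 = 1762 / 2996 = 0.5881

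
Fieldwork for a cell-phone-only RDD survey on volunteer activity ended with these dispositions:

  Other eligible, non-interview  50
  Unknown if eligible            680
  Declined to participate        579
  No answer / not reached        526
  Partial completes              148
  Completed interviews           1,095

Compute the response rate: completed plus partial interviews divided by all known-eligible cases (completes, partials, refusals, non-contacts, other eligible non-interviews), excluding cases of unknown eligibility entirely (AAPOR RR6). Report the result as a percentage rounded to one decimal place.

51.8%

Num → 1095 + 148 = 1243
Base → 1095 + 148 + 579 + 526 + 50 = 2398
RR6 = 1243 / 2398 = 0.5183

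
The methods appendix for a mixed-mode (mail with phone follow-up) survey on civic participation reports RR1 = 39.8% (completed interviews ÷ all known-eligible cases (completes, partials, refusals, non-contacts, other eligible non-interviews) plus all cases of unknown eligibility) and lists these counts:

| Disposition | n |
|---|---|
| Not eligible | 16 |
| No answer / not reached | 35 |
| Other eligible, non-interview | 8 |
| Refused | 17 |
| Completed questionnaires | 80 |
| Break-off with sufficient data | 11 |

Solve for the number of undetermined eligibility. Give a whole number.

RR1 = 80 / D = 0.398
D = 80 / 0.398 = 201.0
Other denominator terms total 151
undetermined eligibility = 201.0 − 151 ≈ 50

50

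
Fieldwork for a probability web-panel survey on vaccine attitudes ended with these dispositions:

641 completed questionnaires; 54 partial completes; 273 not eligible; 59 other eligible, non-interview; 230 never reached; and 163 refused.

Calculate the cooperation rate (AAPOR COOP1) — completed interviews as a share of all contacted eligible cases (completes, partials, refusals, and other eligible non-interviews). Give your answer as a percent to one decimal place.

Num → 641
Base → 641 + 54 + 163 + 59 = 917
COOP1 = 641 / 917 = 0.6990

69.9%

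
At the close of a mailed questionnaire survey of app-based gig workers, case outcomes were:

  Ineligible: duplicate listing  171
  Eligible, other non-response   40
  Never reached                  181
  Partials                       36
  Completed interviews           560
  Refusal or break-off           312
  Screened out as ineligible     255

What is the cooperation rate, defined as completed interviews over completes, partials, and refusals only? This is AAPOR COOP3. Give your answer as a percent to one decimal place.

61.7%

Ineligible = 255 + 171 = 426
Num → 560
Denom → 560 + 36 + 312 = 908
COOP3 = 560 / 908 = 0.6167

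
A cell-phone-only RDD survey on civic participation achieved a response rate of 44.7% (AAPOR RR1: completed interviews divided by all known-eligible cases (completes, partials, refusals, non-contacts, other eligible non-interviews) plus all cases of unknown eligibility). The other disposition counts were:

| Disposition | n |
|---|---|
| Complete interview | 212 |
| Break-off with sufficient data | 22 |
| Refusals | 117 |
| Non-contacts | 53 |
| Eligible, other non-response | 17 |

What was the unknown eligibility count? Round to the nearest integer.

53

RR1 = 212 / D = 0.447
D = 212 / 0.447 = 474.3
Other denominator terms total 421
unknown eligibility = 474.3 − 421 ≈ 53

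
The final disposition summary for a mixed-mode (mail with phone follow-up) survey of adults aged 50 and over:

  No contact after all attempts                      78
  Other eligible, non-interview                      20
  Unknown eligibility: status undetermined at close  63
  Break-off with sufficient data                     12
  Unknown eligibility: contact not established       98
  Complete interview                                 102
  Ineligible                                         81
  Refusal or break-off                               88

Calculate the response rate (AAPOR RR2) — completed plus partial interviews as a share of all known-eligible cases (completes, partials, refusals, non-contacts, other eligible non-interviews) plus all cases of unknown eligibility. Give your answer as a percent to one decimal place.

Undetermined eligibility = 98 + 63 = 161
Numerator = 102 + 12 = 114
Denom = 102 + 12 + 88 + 78 + 20 + 161 = 461
RR2 = 114 / 461 = 0.2473

24.7%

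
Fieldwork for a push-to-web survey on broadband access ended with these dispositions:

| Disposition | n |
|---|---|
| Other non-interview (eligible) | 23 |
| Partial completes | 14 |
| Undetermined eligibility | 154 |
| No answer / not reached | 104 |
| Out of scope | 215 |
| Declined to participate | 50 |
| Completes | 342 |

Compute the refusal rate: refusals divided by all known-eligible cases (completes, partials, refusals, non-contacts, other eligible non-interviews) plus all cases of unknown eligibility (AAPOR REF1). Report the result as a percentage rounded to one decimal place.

Top: 50
Base: 342 + 14 + 50 + 104 + 23 + 154 = 687
REF1 = 50 / 687 = 0.0728

7.3%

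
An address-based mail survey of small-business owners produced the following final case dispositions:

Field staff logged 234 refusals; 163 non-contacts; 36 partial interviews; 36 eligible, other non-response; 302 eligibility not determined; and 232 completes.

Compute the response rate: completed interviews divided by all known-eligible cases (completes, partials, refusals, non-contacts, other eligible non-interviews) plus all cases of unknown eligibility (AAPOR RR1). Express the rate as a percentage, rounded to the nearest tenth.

23.1%

Numerator → 232
Denominator → 232 + 36 + 234 + 163 + 36 + 302 = 1003
RR1 = 232 / 1003 = 0.2313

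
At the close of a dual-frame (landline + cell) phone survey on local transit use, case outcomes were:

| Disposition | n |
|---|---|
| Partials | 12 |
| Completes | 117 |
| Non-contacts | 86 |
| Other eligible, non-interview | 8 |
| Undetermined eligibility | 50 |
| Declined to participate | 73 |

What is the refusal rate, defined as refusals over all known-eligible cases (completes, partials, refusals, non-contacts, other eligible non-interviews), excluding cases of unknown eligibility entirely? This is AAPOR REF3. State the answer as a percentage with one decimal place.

Top: 73
Denominator: 117 + 12 + 73 + 86 + 8 = 296
REF3 = 73 / 296 = 0.2466

24.7%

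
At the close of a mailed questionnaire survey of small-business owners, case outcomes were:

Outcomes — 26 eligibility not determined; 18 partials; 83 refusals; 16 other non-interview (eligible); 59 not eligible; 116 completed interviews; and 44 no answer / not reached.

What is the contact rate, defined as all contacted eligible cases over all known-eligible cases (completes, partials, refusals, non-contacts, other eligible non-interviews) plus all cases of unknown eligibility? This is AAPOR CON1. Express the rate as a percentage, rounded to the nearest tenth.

Numerator: 116 + 18 + 83 + 16 = 233
Base: 116 + 18 + 83 + 44 + 16 + 26 = 303
CON1 = 233 / 303 = 0.7690

76.9%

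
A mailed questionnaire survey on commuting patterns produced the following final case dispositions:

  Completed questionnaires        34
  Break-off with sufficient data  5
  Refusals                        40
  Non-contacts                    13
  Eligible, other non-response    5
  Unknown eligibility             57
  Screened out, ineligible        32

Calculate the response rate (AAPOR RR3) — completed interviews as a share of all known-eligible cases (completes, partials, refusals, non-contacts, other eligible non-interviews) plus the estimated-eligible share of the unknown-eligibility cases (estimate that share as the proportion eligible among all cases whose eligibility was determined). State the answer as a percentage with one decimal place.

24.3%

Top: 34
Eligible (known): 34 + 5 + 40 + 13 + 5 = 97
e = 97 / (97 + 32) = 97 / 129 = 0.7519
e × U: 0.7519 × 57 = 42.86
Base: 97 + 42.86 = 139.86
RR3 = 34 / 139.86 = 0.2431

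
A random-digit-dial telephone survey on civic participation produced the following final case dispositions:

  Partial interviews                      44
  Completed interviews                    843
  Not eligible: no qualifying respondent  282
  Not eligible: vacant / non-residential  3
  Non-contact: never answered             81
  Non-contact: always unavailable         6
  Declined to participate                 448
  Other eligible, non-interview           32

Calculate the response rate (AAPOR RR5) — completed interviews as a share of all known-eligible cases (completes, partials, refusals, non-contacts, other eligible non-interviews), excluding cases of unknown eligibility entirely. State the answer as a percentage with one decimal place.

58.0%

Non-contacts = 81 + 6 = 87
Ineligible = 282 + 3 = 285
Num = 843
Base = 843 + 44 + 448 + 87 + 32 = 1454
RR5 = 843 / 1454 = 0.5798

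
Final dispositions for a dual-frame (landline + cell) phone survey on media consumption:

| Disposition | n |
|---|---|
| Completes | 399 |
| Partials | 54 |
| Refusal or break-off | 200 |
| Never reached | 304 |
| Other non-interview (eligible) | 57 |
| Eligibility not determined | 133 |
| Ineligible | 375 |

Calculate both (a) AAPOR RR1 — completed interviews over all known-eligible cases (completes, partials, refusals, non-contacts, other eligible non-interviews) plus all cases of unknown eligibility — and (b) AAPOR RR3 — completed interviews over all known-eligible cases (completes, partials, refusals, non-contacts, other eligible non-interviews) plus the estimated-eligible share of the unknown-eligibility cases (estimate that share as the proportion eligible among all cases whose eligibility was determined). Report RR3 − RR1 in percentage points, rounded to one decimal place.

Numerator: 399
Base: 399 + 54 + 200 + 304 + 57 + 133 = 1147
RR1 = 399 / 1147 = 0.3479
Known eligible: 399 + 54 + 200 + 304 + 57 = 1014
e = 1014 / (1014 + 375) = 1014 / 1389 = 0.7300
e × U: 0.7300 × 133 = 97.09
Base: 1014 + 97.09 = 1111.09
RR3 = 399 / 1111.09 = 0.3591
Difference = 35.91 − 34.79 = 1.12 percentage points

1.1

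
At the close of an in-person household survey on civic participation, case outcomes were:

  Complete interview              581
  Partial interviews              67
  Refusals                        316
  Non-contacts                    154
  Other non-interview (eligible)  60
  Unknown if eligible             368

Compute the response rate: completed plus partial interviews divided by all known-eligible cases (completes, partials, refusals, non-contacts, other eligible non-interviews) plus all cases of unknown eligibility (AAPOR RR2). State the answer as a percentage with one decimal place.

Numerator: 581 + 67 = 648
Denom: 581 + 67 + 316 + 154 + 60 + 368 = 1546
RR2 = 648 / 1546 = 0.4191

41.9%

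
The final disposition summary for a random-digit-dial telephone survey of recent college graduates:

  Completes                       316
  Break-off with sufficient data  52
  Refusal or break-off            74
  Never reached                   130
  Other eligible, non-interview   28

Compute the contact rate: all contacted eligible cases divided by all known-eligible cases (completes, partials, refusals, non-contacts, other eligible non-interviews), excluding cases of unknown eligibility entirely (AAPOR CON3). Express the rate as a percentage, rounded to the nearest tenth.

78.3%

Top = 316 + 52 + 74 + 28 = 470
Denominator = 316 + 52 + 74 + 130 + 28 = 600
CON3 = 470 / 600 = 0.7833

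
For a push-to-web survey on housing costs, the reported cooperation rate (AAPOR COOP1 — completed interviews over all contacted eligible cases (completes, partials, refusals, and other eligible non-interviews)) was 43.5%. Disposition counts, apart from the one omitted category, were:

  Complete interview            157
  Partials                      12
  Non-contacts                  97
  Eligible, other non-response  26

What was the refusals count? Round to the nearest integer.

166

COOP1 = 157 / D = 0.435
D = 157 / 0.435 = 360.9
Rest of base = 195
refusals = 360.9 − 195 ≈ 166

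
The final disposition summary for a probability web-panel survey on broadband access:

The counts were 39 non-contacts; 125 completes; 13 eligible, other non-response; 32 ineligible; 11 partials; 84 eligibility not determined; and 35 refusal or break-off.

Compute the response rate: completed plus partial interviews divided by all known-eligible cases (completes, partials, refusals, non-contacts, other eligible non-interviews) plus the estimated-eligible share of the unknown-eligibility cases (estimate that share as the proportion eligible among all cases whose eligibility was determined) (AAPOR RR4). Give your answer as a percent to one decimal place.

45.9%

Numerator = 125 + 11 = 136
Determined eligible = 125 + 11 + 35 + 39 + 13 = 223
e = 223 / (223 + 32) = 223 / 255 = 0.8745
Estimated eligible among unknowns = 0.8745 × 84 = 73.46
Base = 223 + 73.46 = 296.46
RR4 = 136 / 296.46 = 0.4587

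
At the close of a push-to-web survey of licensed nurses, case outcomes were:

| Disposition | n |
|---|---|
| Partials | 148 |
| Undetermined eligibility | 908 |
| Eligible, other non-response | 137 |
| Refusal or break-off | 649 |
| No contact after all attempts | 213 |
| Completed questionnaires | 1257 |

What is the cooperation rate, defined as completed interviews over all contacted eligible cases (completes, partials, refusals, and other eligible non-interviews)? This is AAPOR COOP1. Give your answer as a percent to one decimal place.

Numerator → 1257
Denominator → 1257 + 148 + 649 + 137 = 2191
COOP1 = 1257 / 2191 = 0.5737

57.4%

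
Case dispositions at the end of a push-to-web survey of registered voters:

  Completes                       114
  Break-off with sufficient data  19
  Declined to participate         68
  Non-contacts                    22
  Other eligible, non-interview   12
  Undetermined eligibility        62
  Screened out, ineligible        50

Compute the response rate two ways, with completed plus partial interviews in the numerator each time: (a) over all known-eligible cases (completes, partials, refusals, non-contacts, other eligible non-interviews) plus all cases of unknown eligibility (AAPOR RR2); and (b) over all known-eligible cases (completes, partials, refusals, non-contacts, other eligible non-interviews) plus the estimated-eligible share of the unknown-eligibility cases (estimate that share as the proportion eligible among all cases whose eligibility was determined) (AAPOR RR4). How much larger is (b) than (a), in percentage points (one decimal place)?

1.7

Num: 114 + 19 = 133
Denominator: 114 + 19 + 68 + 22 + 12 + 62 = 297
RR2 = 133 / 297 = 0.4478
Determined eligible: 114 + 19 + 68 + 22 + 12 = 235
e = 235 / (235 + 50) = 235 / 285 = 0.8246
Estimated eligible among unknowns: 0.8246 × 62 = 51.13
Denominator: 235 + 51.13 = 286.13
RR4 = 133 / 286.13 = 0.4648
Difference = 46.48 − 44.78 = 1.70 percentage points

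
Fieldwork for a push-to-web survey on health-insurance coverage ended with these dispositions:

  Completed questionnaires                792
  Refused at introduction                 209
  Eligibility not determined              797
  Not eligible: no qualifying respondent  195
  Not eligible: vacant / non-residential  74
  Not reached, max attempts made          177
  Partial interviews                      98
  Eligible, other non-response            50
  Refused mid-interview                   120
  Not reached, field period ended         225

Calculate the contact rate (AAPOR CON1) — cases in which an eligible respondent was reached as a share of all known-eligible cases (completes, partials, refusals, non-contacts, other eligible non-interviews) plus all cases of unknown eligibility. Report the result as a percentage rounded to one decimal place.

Refused = 209 + 120 = 329
Non-contacts = 225 + 177 = 402
Out of scope = 195 + 74 = 269
Num: 792 + 98 + 329 + 50 = 1269
Denom: 792 + 98 + 329 + 402 + 50 + 797 = 2468
CON1 = 1269 / 2468 = 0.5142

51.4%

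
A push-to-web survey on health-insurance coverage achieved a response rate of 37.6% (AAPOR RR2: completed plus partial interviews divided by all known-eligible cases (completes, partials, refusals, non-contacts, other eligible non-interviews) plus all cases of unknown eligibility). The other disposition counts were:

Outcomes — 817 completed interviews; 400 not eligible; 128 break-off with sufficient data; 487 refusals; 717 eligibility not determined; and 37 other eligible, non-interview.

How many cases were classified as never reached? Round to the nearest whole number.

Numerator = 817 + 128 = 945
RR2 = 945 / D = 0.376
D = 945 / 0.376 = 2513.3
Other denominator terms total 2186
never reached = 2513.3 − 2186 ≈ 327

327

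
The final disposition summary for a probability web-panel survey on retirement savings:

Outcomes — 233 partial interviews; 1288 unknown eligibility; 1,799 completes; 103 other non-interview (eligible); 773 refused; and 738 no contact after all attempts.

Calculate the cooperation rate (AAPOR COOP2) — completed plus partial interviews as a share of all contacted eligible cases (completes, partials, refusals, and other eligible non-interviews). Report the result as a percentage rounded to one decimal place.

Top: 1799 + 233 = 2032
Base: 1799 + 233 + 773 + 103 = 2908
COOP2 = 2032 / 2908 = 0.6988

69.9%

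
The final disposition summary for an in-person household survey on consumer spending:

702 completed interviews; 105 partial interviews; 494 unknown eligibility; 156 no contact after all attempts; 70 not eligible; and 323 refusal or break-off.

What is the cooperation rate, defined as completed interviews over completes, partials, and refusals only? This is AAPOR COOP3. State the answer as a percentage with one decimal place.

Top → 702
Denom → 702 + 105 + 323 = 1130
COOP3 = 702 / 1130 = 0.6212

62.1%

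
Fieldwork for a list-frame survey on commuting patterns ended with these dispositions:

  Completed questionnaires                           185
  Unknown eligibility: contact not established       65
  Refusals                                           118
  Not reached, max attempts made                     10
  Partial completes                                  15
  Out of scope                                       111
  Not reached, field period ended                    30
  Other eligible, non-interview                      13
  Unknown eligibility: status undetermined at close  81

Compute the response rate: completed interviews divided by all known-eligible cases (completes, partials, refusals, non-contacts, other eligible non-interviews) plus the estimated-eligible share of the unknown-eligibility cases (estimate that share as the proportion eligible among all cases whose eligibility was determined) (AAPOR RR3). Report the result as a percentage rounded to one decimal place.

38.3%

No answer / not reached = 30 + 10 = 40
Undetermined eligibility = 65 + 81 = 146
Numerator = 185
Determined eligible = 185 + 15 + 118 + 40 + 13 = 371
e = 371 / (371 + 111) = 371 / 482 = 0.7697
Estimated eligible among unknowns = 0.7697 × 146 = 112.38
Denom = 371 + 112.38 = 483.38
RR3 = 185 / 483.38 = 0.3827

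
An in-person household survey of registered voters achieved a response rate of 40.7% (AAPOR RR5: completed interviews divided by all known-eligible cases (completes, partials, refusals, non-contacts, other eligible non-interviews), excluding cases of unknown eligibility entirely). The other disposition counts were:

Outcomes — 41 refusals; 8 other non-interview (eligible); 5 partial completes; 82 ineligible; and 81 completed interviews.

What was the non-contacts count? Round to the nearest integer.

RR5 = 81 / D = 0.407
D = 81 / 0.407 = 199.0
Remaining denominator categories sum to 135
non-contacts = 199.0 − 135 ≈ 64

64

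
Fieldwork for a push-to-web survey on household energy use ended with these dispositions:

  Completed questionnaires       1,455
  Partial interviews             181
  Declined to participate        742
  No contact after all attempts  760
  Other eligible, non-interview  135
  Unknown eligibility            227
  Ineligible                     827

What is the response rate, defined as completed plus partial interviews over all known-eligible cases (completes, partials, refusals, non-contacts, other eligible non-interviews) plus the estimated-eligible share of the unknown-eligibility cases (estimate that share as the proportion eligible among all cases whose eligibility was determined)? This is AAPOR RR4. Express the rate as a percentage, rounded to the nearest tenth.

47.4%

Num: 1455 + 181 = 1636
Known eligible: 1455 + 181 + 742 + 760 + 135 = 3273
e = 3273 / (3273 + 827) = 3273 / 4100 = 0.7983
Eligible share of unknowns: 0.7983 × 227 = 181.21
Base: 3273 + 181.21 = 3454.21
RR4 = 1636 / 3454.21 = 0.4736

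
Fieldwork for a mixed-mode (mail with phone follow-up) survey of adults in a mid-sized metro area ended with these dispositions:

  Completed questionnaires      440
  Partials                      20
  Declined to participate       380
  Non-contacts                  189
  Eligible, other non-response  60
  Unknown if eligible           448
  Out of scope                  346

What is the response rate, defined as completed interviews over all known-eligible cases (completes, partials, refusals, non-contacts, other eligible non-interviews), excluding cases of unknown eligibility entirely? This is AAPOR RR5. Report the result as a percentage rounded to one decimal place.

Num = 440
Denom = 440 + 20 + 380 + 189 + 60 = 1089
RR5 = 440 / 1089 = 0.4040

40.4%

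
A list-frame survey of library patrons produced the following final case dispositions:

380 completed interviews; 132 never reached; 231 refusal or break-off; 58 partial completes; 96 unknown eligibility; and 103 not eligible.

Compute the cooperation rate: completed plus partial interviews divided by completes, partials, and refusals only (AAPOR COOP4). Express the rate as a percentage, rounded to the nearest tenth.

Num → 380 + 58 = 438
Denom → 380 + 58 + 231 = 669
COOP4 = 438 / 669 = 0.6547

65.5%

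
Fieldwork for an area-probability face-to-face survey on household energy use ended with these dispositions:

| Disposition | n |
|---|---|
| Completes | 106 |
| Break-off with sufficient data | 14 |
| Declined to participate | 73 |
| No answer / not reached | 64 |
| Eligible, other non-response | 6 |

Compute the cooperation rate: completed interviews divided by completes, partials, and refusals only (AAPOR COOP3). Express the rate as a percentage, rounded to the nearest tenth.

54.9%

Numerator → 106
Denom → 106 + 14 + 73 = 193
COOP3 = 106 / 193 = 0.5492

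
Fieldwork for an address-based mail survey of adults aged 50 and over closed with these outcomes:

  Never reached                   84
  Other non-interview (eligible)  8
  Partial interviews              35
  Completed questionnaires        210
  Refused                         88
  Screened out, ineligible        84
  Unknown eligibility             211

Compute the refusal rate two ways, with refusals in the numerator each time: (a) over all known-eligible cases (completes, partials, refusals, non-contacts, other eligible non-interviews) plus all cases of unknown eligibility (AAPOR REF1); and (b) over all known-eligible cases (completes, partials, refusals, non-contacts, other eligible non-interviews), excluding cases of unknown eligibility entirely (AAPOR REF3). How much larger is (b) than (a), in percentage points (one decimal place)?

6.9

Num: 88
Denom: 210 + 35 + 88 + 84 + 8 + 211 = 636
REF1 = 88 / 636 = 0.1384
Denom: 210 + 35 + 88 + 84 + 8 = 425
REF3 = 88 / 425 = 0.2071
Difference = 20.71 − 13.84 = 6.87 percentage points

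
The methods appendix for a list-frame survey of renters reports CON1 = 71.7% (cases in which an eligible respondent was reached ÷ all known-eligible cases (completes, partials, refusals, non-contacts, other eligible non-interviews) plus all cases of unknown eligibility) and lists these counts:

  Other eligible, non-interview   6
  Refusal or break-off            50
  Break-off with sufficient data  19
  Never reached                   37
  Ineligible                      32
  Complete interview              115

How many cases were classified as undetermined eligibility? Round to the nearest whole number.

38

Num = 115 + 19 + 50 + 6 = 190
CON1 = 190 / D = 0.717
D = 190 / 0.717 = 265.0
Remaining denominator categories sum to 227
undetermined eligibility = 265.0 − 227 ≈ 38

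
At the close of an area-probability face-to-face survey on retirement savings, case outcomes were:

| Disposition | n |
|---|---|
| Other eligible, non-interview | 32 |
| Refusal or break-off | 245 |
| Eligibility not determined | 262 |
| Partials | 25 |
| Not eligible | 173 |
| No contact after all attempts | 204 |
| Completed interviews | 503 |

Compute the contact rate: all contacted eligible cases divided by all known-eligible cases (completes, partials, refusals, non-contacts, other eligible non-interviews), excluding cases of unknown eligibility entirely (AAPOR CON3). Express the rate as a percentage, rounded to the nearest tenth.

Numerator: 503 + 25 + 245 + 32 = 805
Denom: 503 + 25 + 245 + 204 + 32 = 1009
CON3 = 805 / 1009 = 0.7978

79.8%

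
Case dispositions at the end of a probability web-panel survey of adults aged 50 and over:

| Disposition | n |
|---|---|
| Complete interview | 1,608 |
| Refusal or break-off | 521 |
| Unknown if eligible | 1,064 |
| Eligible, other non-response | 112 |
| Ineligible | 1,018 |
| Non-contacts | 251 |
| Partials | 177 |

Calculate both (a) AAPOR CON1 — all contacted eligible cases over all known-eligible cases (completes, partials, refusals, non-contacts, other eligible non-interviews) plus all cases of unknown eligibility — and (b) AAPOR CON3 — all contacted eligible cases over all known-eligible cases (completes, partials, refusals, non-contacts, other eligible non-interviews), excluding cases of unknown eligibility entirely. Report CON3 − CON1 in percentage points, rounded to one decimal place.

25.8

Numerator: 1608 + 177 + 521 + 112 = 2418
Denom: 1608 + 177 + 521 + 251 + 112 + 1064 = 3733
CON1 = 2418 / 3733 = 0.6477
Denom: 1608 + 177 + 521 + 251 + 112 = 2669
CON3 = 2418 / 2669 = 0.9060
Difference = 90.60 − 64.77 = 25.83 percentage points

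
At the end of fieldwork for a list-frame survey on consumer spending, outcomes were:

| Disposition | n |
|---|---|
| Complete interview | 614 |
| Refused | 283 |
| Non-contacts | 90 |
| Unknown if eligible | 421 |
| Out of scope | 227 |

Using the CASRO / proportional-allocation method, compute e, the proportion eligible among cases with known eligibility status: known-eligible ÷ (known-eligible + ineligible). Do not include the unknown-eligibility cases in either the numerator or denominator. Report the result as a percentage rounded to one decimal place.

Known eligible = 614 + 283 + 90 = 987
e = 987 / (987 + 227) = 987 / 1214 = 0.8130

81.3%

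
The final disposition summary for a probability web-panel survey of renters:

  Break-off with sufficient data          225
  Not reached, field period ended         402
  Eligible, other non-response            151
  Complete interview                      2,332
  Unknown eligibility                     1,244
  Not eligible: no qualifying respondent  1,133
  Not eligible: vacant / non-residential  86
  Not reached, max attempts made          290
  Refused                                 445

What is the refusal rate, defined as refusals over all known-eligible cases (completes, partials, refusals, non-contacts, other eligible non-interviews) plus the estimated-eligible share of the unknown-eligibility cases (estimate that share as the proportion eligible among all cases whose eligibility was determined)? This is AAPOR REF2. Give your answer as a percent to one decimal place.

Never reached = 402 + 290 = 692
Ineligible = 1133 + 86 = 1219
Num: 445
Known eligible: 2332 + 225 + 445 + 692 + 151 = 3845
e = 3845 / (3845 + 1219) = 3845 / 5064 = 0.7593
e × U: 0.7593 × 1244 = 944.57
Denominator: 3845 + 944.57 = 4789.57
REF2 = 445 / 4789.57 = 0.0929

9.3%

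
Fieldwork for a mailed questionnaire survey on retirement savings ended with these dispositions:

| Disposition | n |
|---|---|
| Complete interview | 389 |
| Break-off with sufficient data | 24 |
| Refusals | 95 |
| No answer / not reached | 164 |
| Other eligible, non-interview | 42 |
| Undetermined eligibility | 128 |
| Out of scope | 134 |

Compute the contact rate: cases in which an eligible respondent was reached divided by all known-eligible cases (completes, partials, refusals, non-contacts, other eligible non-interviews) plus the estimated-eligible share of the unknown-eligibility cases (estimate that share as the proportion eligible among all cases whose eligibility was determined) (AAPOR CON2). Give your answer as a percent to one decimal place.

66.9%

Top: 389 + 24 + 95 + 42 = 550
Known eligible: 389 + 24 + 95 + 164 + 42 = 714
e = 714 / (714 + 134) = 714 / 848 = 0.8420
Estimated eligible among unknowns: 0.8420 × 128 = 107.78
Base: 714 + 107.78 = 821.78
CON2 = 550 / 821.78 = 0.6693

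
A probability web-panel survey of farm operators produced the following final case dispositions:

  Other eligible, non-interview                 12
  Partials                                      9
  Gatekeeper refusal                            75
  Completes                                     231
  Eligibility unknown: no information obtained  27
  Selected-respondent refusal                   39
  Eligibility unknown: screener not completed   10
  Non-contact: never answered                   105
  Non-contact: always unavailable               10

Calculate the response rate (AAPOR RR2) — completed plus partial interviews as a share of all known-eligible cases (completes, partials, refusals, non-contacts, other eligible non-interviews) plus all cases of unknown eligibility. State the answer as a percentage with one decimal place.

46.3%

Refusals = 75 + 39 = 114
No contact after all attempts = 105 + 10 = 115
Unknown if eligible = 10 + 27 = 37
Num: 231 + 9 = 240
Base: 231 + 9 + 114 + 115 + 12 + 37 = 518
RR2 = 240 / 518 = 0.4633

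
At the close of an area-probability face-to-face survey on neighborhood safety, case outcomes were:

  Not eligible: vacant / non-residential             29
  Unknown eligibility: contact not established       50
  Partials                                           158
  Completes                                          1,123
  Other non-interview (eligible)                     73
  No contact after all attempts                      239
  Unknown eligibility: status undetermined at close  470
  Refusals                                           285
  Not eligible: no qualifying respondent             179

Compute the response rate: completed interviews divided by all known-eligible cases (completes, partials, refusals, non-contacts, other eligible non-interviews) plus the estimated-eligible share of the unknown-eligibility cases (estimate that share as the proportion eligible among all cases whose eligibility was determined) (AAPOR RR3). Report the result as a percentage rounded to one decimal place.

47.9%

Unknown eligibility = 50 + 470 = 520
Out of scope = 179 + 29 = 208
Numerator: 1123
Eligible (known): 1123 + 158 + 285 + 239 + 73 = 1878
e = 1878 / (1878 + 208) = 1878 / 2086 = 0.9003
e × U: 0.9003 × 520 = 468.16
Denominator: 1878 + 468.16 = 2346.16
RR3 = 1123 / 2346.16 = 0.4787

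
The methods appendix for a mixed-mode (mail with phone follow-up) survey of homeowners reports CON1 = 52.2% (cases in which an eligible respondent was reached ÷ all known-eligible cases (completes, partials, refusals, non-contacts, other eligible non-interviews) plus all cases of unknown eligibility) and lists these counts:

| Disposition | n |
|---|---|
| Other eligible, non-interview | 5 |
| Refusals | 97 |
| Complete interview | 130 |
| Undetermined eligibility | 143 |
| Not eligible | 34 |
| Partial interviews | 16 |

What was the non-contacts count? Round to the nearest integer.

Num → 130 + 16 + 97 + 5 = 248
CON1 = 248 / D = 0.522
D = 248 / 0.522 = 475.1
Other denominator terms total 391
non-contacts = 475.1 − 391 ≈ 84

84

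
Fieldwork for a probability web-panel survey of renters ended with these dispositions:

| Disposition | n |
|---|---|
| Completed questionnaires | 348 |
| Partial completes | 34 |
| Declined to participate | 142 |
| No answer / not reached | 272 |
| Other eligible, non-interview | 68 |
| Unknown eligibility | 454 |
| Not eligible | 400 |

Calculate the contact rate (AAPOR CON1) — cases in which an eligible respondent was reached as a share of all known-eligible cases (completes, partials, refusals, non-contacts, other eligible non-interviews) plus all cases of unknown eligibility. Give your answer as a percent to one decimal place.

44.9%

Numerator = 348 + 34 + 142 + 68 = 592
Denominator = 348 + 34 + 142 + 272 + 68 + 454 = 1318
CON1 = 592 / 1318 = 0.4492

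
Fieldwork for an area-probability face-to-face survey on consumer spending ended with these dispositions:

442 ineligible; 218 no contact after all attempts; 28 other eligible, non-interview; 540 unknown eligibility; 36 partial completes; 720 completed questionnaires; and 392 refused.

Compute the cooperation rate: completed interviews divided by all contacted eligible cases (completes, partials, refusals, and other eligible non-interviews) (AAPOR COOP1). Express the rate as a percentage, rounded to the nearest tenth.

61.2%

Num: 720
Denom: 720 + 36 + 392 + 28 = 1176
COOP1 = 720 / 1176 = 0.6122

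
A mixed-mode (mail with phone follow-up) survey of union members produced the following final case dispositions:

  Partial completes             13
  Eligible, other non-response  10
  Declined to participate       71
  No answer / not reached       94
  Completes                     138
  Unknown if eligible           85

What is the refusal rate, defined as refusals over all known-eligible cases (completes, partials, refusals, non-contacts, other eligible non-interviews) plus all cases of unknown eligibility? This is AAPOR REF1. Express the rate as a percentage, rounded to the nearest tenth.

Top: 71
Base: 138 + 13 + 71 + 94 + 10 + 85 = 411
REF1 = 71 / 411 = 0.1727

17.3%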